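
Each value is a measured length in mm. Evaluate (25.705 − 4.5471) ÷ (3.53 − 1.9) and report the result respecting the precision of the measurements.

25.705 − 4.5471 = 21.1579, limited to 3 d.p. → 5 s.f.; 3.53 − 1.9 = 1.63, limited to 1 d.p. → 2 s.f.
Carrying full precision, 21.1579 ÷ 1.63 = 12.9803067485…; keep min(5, 2) = 2 s.f.
Rounded to 2 significant figures: 13.

13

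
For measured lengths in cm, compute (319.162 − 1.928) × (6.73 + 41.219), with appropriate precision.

319.162 − 1.928 = 317.234, limited to 3 d.p. → 6 s.f.; 6.73 + 41.219 = 47.949, limited to 2 d.p. → 4 s.f.
Carrying full precision, 317.234 × 47.949 = 15211.053066; keep min(6, 4) = 4 s.f.
Rounded to 4 significant figures: 1.521 × 10⁴ cm².

1.521 × 10⁴ cm²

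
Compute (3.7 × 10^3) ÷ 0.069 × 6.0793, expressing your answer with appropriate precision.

3.3 × 10^5

(3.7 × 10^3) ÷ 0.069 × 6.0793 = 325991.449275…
Multiplication/division keeps the fewest significant figures: 3.7 × 10^3 → 2 s.f., 0.069 → 2 s.f., 6.0793 → 5 s.f.; limit is 2.
Rounded to 2 significant figures: 3.3 × 10^5.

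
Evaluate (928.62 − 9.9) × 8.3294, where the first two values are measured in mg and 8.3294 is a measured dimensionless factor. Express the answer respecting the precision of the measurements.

928.62 mg − 9.9 mg = 918.72 mg; the difference is limited to 1 decimal place (4 s.f.).
Carrying full precision, 918.72 × 8.3294 = 7652.386368 mg; 8.3294 has 5 s.f., so the result keeps min(4, 5) = 4 s.f.
Rounded to 4 significant figures: 7652 mg.

7652 mg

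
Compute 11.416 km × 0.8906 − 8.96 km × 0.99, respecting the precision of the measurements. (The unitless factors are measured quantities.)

11.416 × 0.8906 = 10.1670896 → 10.17 km (4 s.f., last digit at the 10^-2 place).
8.96 × 0.99 = 8.8704 → 8.9 km (2 s.f., last digit at the 10^-1 place).
Difference: 1.2966896 km; keep the coarser place, 10^-1.
Result: 1.3 km.

1.3 km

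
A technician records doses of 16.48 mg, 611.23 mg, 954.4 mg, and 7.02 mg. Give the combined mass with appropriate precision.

1589.1 mg

16.48 mg + 611.23 mg + 954.4 mg + 7.02 mg = 1589.13 mg.
Addition/subtraction keeps the fewest decimal places: 16.48 → 2 decimal places, 611.23 → 2 decimal places, 954.4 → 1 decimal place, 7.02 → 2 decimal places; limit is 1.
Rounded to 1 decimal place: 1589.1 mg.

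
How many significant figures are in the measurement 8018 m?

4

8018: zeros between nonzero digits are significant.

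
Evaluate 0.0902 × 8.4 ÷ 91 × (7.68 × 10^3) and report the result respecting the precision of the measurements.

0.0902 × 8.4 ÷ 91 × (7.68 × 10^3) = 63.9448615385…
Multiplication/division keeps the fewest significant figures: 0.0902 → 3 s.f., 8.4 → 2 s.f., 91 → 2 s.f., 7.68 × 10^3 → 3 s.f.; limit is 2.
Rounded to 2 significant figures: 64.

64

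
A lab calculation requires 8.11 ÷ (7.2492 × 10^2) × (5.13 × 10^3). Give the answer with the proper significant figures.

8.11 ÷ (7.2492 × 10^2) × (5.13 × 10^3) = 57.3915742427…
Multiplication/division keeps the fewest significant figures: 8.11 → 3 s.f., 7.2492 × 10^2 → 5 s.f., 5.13 × 10^3 → 3 s.f.; limit is 3.
Rounded to 3 significant figures: 57.4.

57.4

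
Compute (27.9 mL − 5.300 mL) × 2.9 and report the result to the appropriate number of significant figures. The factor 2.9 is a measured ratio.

66 mL

27.9 mL − 5.300 mL = 22.600 mL; the difference is limited to 1 decimal place (3 s.f.).
Carrying full precision, 22.600 × 2.9 = 65.54 mL; 2.9 has 2 s.f., so the result keeps min(3, 2) = 2 s.f.
Rounded to 2 significant figures: 66 mL.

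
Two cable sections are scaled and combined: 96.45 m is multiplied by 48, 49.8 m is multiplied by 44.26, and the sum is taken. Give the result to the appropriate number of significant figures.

96.45 × 48 = 4629.6 → 4.6 × 10^3 m (2 s.f., last digit at the 10^2 place).
49.8 × 44.26 = 2204.148 → 2.20 × 10^3 m (3 s.f., last digit at the 10^1 place).
Sum: 6833.748 m; keep the coarser place, 10^2.
Result: 6.8 × 10^3 m.

6.8 × 10^3 m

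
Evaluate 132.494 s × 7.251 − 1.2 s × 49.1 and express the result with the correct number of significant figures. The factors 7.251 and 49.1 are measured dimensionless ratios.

902 s

132.494 × 7.251 = 960.713994 → 960.7 s (4 s.f., last digit at the 10^-1 place).
1.2 × 49.1 = 58.92 → 59 s (2 s.f., last digit at the 10^0 place).
Difference: 901.793994 s; keep the coarser place, 10^0.
Result: 902 s.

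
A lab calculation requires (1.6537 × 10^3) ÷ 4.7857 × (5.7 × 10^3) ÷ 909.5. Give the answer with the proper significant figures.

(1.6537 × 10^3) ÷ 4.7857 × (5.7 × 10^3) ÷ 909.5 = 2165.62575677…
Multiplication/division keeps the fewest significant figures: 1.6537 × 10^3 → 5 s.f., 4.7857 → 5 s.f., 5.7 × 10^3 → 2 s.f., 909.5 → 4 s.f.; limit is 2.
Rounded to 2 significant figures: 2.2 × 10^3.

2.2 × 10^3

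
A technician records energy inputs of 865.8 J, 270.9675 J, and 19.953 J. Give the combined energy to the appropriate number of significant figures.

1156.7 J

865.8 J + 270.9675 J + 19.953 J = 1156.7205 J.
Addition/subtraction keeps the fewest decimal places: 865.8 → 1 decimal place, 270.9675 → 4 decimal places, 19.953 → 3 decimal places; limit is 1.
Rounded to 1 decimal place: 1156.7 J.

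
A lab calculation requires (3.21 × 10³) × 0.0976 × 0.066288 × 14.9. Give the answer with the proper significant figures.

309

(3.21 × 10³) × 0.0976 × 0.066288 × 14.9 = 309.439702195…
Multiplication/division keeps the fewest significant figures: 3.21 × 10³ → 3 s.f., 0.0976 → 3 s.f., 0.066288 → 5 s.f., 14.9 → 3 s.f.; limit is 3.
Rounded to 3 significant figures: 309.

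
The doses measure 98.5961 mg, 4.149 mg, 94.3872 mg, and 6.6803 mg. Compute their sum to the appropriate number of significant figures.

98.5961 mg + 4.149 mg + 94.3872 mg + 6.6803 mg = 203.8126 mg.
Addition/subtraction keeps the fewest decimal places: 98.5961 → 4 decimal places, 4.149 → 3 decimal places, 94.3872 → 4 decimal places, 6.6803 → 4 decimal places; limit is 3.
Rounded to 3 decimal places: 203.813 mg.

203.813 mg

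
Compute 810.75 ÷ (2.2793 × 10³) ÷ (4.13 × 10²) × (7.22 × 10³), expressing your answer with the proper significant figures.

810.75 ÷ (2.2793 × 10³) ÷ (4.13 × 10²) × (7.22 × 10³) = 6.21831348969…
Multiplication/division keeps the fewest significant figures: 810.75 → 5 s.f., 2.2793 × 10³ → 5 s.f., 4.13 × 10² → 3 s.f., 7.22 × 10³ → 3 s.f.; limit is 3.
Rounded to 3 significant figures: 6.22.

6.22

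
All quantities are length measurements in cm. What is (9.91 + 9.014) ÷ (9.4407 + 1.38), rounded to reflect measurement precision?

1.749

9.91 + 9.014 = 18.924, limited to 2 d.p. → 4 s.f.; 9.4407 + 1.38 = 10.8207, limited to 2 d.p. → 4 s.f.
Carrying full precision, 18.924 ÷ 10.8207 = 1.74887022097…; keep min(4, 4) = 4 s.f.
Rounded to 4 significant figures: 1.749.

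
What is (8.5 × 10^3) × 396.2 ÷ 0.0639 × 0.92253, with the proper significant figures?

4.9 × 10^7

(8.5 × 10^3) × 396.2 ÷ 0.0639 × 0.92253 = 48619785.3052…
Multiplication/division keeps the fewest significant figures: 8.5 × 10^3 → 2 s.f., 396.2 → 4 s.f., 0.0639 → 3 s.f., 0.92253 → 5 s.f.; limit is 2.
Rounded to 2 significant figures: 4.9 × 10^7.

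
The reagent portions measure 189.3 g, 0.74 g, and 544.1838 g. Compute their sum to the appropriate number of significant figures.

189.3 g + 0.74 g + 544.1838 g = 734.2238 g.
Addition/subtraction keeps the fewest decimal places: 189.3 → 1 decimal place, 0.74 → 2 decimal places, 544.1838 → 4 decimal places; limit is 1.
Rounded to 1 decimal place: 734.2 g.

734.2 g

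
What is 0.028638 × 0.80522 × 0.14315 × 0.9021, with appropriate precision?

0.028638 × 0.80522 × 0.14315 × 0.9021 = 0.00297785312347…
Multiplication/division keeps the fewest significant figures: 0.028638 → 5 s.f., 0.80522 → 5 s.f., 0.14315 → 5 s.f., 0.9021 → 4 s.f.; limit is 4.
Rounded to 4 significant figures: 0.002978.

0.002978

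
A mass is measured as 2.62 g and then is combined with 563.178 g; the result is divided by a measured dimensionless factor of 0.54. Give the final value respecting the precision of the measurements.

2.62 g + 563.178 g = 565.798 g; the sum is limited to 2 decimal places (5 s.f.).
Carrying full precision, 565.798 ÷ 0.54 = 1047.77407407… g; 0.54 has 2 s.f., so the result keeps min(5, 2) = 2 s.f.
Rounded to 2 significant figures: 1.0 × 10^3 g.

1.0 × 10^3 g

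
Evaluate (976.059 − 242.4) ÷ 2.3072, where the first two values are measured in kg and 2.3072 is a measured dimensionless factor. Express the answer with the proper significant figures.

976.059 kg − 242.4 kg = 733.659 kg; the difference is limited to 1 decimal place (4 s.f.).
Carrying full precision, 733.659 ÷ 2.3072 = 317.986737171… kg; 2.3072 has 5 s.f., so the result keeps min(4, 5) = 4 s.f.
Rounded to 4 significant figures: 318.0 kg.

318.0 kg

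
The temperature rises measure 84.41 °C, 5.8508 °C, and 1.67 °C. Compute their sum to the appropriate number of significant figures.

91.93 °C

84.41 °C + 5.8508 °C + 1.67 °C = 91.9308 °C.
Addition/subtraction keeps the fewest decimal places: 84.41 → 2 decimal places, 5.8508 → 4 decimal places, 1.67 → 2 decimal places; limit is 2.
Rounded to 2 decimal places: 91.93 °C.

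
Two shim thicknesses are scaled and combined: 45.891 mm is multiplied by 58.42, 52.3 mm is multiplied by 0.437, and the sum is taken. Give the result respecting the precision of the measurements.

2704 mm

45.891 × 58.42 = 2680.95222 → 2681 mm (4 s.f., last digit at the 10^0 place).
52.3 × 0.437 = 22.8551 → 22.9 mm (3 s.f., last digit at the 10^-1 place).
Sum: 2703.80732 mm; keep the coarser place, 10^0.
Result: 2704 mm.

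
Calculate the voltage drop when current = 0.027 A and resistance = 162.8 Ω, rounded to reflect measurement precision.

4.4 V

voltage drop = 0.027 A × 162.8 Ω = 4.3956 V.
0.027 has 2 significant figures; 162.8 has 4.
Division/multiplication keeps the fewest: 2 significant figures.
Rounded: 4.4 V.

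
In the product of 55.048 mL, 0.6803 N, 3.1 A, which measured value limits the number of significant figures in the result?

55.048 mL → 5 s.f.; 0.6803 N → 4 s.f.; 3.1 A → 2 s.f.
The fewest is 2 significant figures, from 3.1 A.

3.1 A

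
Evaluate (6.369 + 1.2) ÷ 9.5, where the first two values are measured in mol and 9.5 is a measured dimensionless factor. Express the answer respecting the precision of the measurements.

0.80 mol

6.369 mol + 1.2 mol = 7.569 mol; the sum is limited to 1 decimal place (2 s.f.).
Carrying full precision, 7.569 ÷ 9.5 = 0.796736842105… mol; 9.5 has 2 s.f., so the result keeps min(2, 2) = 2 s.f.
Rounded to 2 significant figures: 0.80 mol.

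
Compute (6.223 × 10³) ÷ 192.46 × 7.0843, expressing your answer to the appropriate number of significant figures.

(6.223 × 10³) ÷ 192.46 × 7.0843 = 229.063695833…
Multiplication/division keeps the fewest significant figures: 6.223 × 10³ → 4 s.f., 192.46 → 5 s.f., 7.0843 → 5 s.f.; limit is 4.
Rounded to 4 significant figures: 229.1.

229.1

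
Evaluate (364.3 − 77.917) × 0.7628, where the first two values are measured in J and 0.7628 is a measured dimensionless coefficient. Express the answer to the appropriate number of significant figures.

364.3 J − 77.917 J = 286.383 J; the difference is limited to 1 decimal place (4 s.f.).
Carrying full precision, 286.383 × 0.7628 = 218.4529524 J; 0.7628 has 4 s.f., so the result keeps min(4, 4) = 4 s.f.
Rounded to 4 significant figures: 218.5 J.

218.5 J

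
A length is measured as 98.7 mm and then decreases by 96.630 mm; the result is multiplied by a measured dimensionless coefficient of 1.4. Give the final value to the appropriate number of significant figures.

2.9 mm

98.7 mm − 96.630 mm = 2.070 mm; the difference is limited to 1 decimal place (2 s.f.).
Carrying full precision, 2.070 × 1.4 = 2.898 mm; 1.4 has 2 s.f., so the result keeps min(2, 2) = 2 s.f.
Rounded to 2 significant figures: 2.9 mm.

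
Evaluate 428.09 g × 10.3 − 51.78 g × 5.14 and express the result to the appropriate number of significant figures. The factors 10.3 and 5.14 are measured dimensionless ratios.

4.14 × 10³ g

428.09 × 10.3 = 4409.327 → 4.41 × 10³ g (3 s.f., last digit at the 10^1 place).
51.78 × 5.14 = 266.1492 → 266 g (3 s.f., last digit at the 10^0 place).
Difference: 4143.1778 g; keep the coarser place, 10^1.
Result: 4.14 × 10³ g.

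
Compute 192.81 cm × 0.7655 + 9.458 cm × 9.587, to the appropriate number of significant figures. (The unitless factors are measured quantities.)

238.3 cm

192.81 × 0.7655 = 147.596055 → 147.6 cm (4 s.f., last digit at the 10^-1 place).
9.458 × 9.587 = 90.673846 → 90.67 cm (4 s.f., last digit at the 10^-2 place).
Sum: 238.269901 cm; keep the coarser place, 10^-1.
Result: 238.3 cm.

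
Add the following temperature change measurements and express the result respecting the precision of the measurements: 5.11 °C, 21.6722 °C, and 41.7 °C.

5.11 °C + 21.6722 °C + 41.7 °C = 68.4822 °C.
Addition/subtraction keeps the fewest decimal places: 5.11 → 2 decimal places, 21.6722 → 4 decimal places, 41.7 → 1 decimal place; limit is 1.
Rounded to 1 decimal place: 68.5 °C.

68.5 °C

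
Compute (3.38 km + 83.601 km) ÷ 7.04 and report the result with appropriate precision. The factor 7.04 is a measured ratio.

3.38 km + 83.601 km = 86.981 km; the sum is limited to 2 decimal places (4 s.f.).
Carrying full precision, 86.981 ÷ 7.04 = 12.3552556818… km; 7.04 has 3 s.f., so the result keeps min(4, 3) = 3 s.f.
Rounded to 3 significant figures: 12.4 km.

12.4 km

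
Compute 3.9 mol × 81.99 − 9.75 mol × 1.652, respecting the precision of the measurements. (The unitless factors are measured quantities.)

3.9 × 81.99 = 319.761 → 3.2 × 10² mol (2 s.f., last digit at the 10^1 place).
9.75 × 1.652 = 16.107 → 16.1 mol (3 s.f., last digit at the 10^-1 place).
Difference: 303.654 mol; keep the coarser place, 10^1.
Result: 3.0 × 10² mol.

3.0 × 10² mol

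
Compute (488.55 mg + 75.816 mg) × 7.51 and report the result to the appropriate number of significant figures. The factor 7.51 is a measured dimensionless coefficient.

4.24 × 10^3 mg

488.55 mg + 75.816 mg = 564.366 mg; the sum is limited to 2 decimal places (5 s.f.).
Carrying full precision, 564.366 × 7.51 = 4238.38866 mg; 7.51 has 3 s.f., so the result keeps min(5, 3) = 3 s.f.
Rounded to 3 significant figures: 4.24 × 10^3 mg.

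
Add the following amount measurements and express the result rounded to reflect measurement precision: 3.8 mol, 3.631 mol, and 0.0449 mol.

3.8 mol + 3.631 mol + 0.0449 mol = 7.4759 mol.
Addition/subtraction keeps the fewest decimal places: 3.8 → 1 decimal place, 3.631 → 3 decimal places, 0.0449 → 4 decimal places; limit is 1.
Rounded to 1 decimal place: 7.5 mol.

7.5 mol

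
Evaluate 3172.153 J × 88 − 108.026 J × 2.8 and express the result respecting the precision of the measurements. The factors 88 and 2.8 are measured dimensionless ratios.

3172.153 × 88 = 279149.464 → 2.8 × 10^5 J (2 s.f., last digit at the 10^4 place).
108.026 × 2.8 = 302.4728 → 3.0 × 10^2 J (2 s.f., last digit at the 10^1 place).
Difference: 278846.9912 J; keep the coarser place, 10^4.
Result: 2.8 × 10^5 J.

2.8 × 10^5 J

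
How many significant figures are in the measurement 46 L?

2

46: every digit is nonzero and significant.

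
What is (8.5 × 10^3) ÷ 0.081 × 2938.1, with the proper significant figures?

(8.5 × 10^3) ÷ 0.081 × 2938.1 = 308319135.802…
Multiplication/division keeps the fewest significant figures: 8.5 × 10^3 → 2 s.f., 0.081 → 2 s.f., 2938.1 → 5 s.f.; limit is 2.
Rounded to 2 significant figures: 3.1 × 10^8.

3.1 × 10^8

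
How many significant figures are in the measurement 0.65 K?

0.65: leading zeros are not significant.

2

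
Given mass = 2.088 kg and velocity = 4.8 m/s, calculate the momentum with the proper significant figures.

1.0 × 10¹ kg·m/s

momentum = 2.088 kg × 4.8 m/s = 10.0224 kg·m/s.
2.088 has 4 significant figures; 4.8 has 2.
Division/multiplication keeps the fewest: 2 significant figures.
Rounded: 1.0 × 10¹ kg·m/s.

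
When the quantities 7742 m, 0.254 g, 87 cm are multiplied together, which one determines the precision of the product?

7742 m → 4 s.f.; 0.254 g → 3 s.f.; 87 cm → 2 s.f.
The fewest is 2 significant figures, from 87 cm.

87 cm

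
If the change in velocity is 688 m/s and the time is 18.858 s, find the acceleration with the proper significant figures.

acceleration = 688 m/s ÷ 18.858 s = 36.483190158… m/s².
688 has 3 significant figures; 18.858 has 5.
Division/multiplication keeps the fewest: 3 significant figures.
Rounded: 36.5 m/s².

36.5 m/s²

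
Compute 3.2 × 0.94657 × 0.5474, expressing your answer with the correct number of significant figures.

1.7

3.2 × 0.94657 × 0.5474 = 1.6580877376
Multiplication/division keeps the fewest significant figures: 3.2 → 2 s.f., 0.94657 → 5 s.f., 0.5474 → 4 s.f.; limit is 2.
Rounded to 2 significant figures: 1.7.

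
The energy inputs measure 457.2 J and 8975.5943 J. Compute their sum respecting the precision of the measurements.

457.2 J + 8975.5943 J = 9432.7943 J.
Addition/subtraction keeps the fewest decimal places: 457.2 → 1 decimal place, 8975.5943 → 4 decimal places; limit is 1.
Rounded to 1 decimal place: 9432.8 J.

9432.8 J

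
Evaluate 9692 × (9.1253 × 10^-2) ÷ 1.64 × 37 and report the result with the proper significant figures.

2.0 × 10^4

9692 × (9.1253 × 10^-2) ÷ 1.64 × 37 = 19953.4700073…
Multiplication/division keeps the fewest significant figures: 9692 → 4 s.f., 9.1253 × 10^-2 → 5 s.f., 1.64 → 3 s.f., 37 → 2 s.f.; limit is 2.
Rounded to 2 significant figures: 2.0 × 10^4.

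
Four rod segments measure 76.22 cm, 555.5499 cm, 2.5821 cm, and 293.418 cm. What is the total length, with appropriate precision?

76.22 cm + 555.5499 cm + 2.5821 cm + 293.418 cm = 927.7700 cm.
Addition/subtraction keeps the fewest decimal places: 76.22 → 2 decimal places, 555.5499 → 4 decimal places, 2.5821 → 4 decimal places, 293.418 → 3 decimal places; limit is 2.
Rounded to 2 decimal places: 927.77 cm.

927.77 cm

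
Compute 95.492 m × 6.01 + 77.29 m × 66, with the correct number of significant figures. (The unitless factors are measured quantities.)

5.7 × 10³ m

95.492 × 6.01 = 573.90692 → 5.74 × 10² m (3 s.f., last digit at the 10^0 place).
77.29 × 66 = 5101.14 → 5.1 × 10³ m (2 s.f., last digit at the 10^2 place).
Sum: 5675.04692 m; keep the coarser place, 10^2.
Result: 5.7 × 10³ m.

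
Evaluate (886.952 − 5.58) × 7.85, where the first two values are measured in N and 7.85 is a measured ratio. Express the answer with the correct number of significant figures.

6.92 × 10^3 N

886.952 N − 5.58 N = 881.372 N; the difference is limited to 2 decimal places (5 s.f.).
Carrying full precision, 881.372 × 7.85 = 6918.7702 N; 7.85 has 3 s.f., so the result keeps min(5, 3) = 3 s.f.
Rounded to 3 significant figures: 6.92 × 10^3 N.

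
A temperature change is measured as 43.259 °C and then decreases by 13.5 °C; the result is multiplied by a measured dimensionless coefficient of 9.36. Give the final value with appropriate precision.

43.259 °C − 13.5 °C = 29.759 °C; the difference is limited to 1 decimal place (3 s.f.).
Carrying full precision, 29.759 × 9.36 = 278.54424 °C; 9.36 has 3 s.f., so the result keeps min(3, 3) = 3 s.f.
Rounded to 3 significant figures: 279 °C.

279 °C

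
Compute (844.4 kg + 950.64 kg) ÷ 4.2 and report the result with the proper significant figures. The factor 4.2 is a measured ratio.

4.3 × 10^2 kg

844.4 kg + 950.64 kg = 1795.04 kg; the sum is limited to 1 decimal place (5 s.f.).
Carrying full precision, 1795.04 ÷ 4.2 = 427.39047619… kg; 4.2 has 2 s.f., so the result keeps min(5, 2) = 2 s.f.
Rounded to 2 significant figures: 4.3 × 10^2 kg.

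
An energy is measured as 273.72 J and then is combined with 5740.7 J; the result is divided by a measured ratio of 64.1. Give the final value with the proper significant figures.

273.72 J + 5740.7 J = 6014.42 J; the sum is limited to 1 decimal place (5 s.f.).
Carrying full precision, 6014.42 ÷ 64.1 = 93.8287051482… J; 64.1 has 3 s.f., so the result keeps min(5, 3) = 3 s.f.
Rounded to 3 significant figures: 93.8 J.

93.8 J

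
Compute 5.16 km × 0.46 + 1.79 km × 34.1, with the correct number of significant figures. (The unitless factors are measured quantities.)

5.16 × 0.46 = 2.3736 → 2.4 km (2 s.f., last digit at the 10^-1 place).
1.79 × 34.1 = 61.039 → 61.0 km (3 s.f., last digit at the 10^-1 place).
Sum: 63.4126 km; keep the coarser place, 10^-1.
Result: 63.4 km.

63.4 km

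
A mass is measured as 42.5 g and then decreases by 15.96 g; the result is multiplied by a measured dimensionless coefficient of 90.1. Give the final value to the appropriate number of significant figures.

42.5 g − 15.96 g = 26.54 g; the difference is limited to 1 decimal place (3 s.f.).
Carrying full precision, 26.54 × 90.1 = 2391.254 g; 90.1 has 3 s.f., so the result keeps min(3, 3) = 3 s.f.
Rounded to 3 significant figures: 2.39 × 10³ g.

2.39 × 10³ g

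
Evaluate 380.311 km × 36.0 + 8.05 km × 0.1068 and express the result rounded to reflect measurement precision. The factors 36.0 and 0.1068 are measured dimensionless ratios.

380.311 × 36.0 = 13691.196 → 1.37 × 10⁴ km (3 s.f., last digit at the 10^2 place).
8.05 × 0.1068 = 0.85974 → 0.860 km (3 s.f., last digit at the 10^-3 place).
Sum: 13692.05574 km; keep the coarser place, 10^2.
Result: 1.37 × 10⁴ km.

1.37 × 10⁴ km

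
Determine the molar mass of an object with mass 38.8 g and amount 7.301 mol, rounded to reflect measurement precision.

5.31 g/mol

molar mass = 38.8 g ÷ 7.301 mol = 5.3143405013… g/mol.
38.8 has 3 significant figures; 7.301 has 4.
Division/multiplication keeps the fewest: 3 significant figures.
Rounded: 5.31 g/mol.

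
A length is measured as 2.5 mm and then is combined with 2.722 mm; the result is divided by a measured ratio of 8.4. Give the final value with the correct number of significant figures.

0.62 mm

2.5 mm + 2.722 mm = 5.222 mm; the sum is limited to 1 decimal place (2 s.f.).
Carrying full precision, 5.222 ÷ 8.4 = 0.621666666667… mm; 8.4 has 2 s.f., so the result keeps min(2, 2) = 2 s.f.
Rounded to 2 significant figures: 0.62 mm.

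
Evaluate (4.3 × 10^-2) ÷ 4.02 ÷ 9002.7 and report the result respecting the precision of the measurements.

(4.3 × 10^-2) ÷ 4.02 ÷ 9002.7 = 0.00000118814549112…
Multiplication/division keeps the fewest significant figures: 4.3 × 10^-2 → 2 s.f., 4.02 → 3 s.f., 9002.7 → 5 s.f.; limit is 2.
Rounded to 2 significant figures: 1.2 × 10^-6.

1.2 × 10^-6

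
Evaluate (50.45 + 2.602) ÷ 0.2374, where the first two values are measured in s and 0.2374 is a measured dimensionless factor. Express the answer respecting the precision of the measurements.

50.45 s + 2.602 s = 53.052 s; the sum is limited to 2 decimal places (4 s.f.).
Carrying full precision, 53.052 ÷ 0.2374 = 223.470935131… s; 0.2374 has 4 s.f., so the result keeps min(4, 4) = 4 s.f.
Rounded to 4 significant figures: 223.5 s.

223.5 s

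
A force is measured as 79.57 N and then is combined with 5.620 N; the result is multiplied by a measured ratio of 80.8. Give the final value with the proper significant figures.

79.57 N + 5.620 N = 85.190 N; the sum is limited to 2 decimal places (4 s.f.).
Carrying full precision, 85.190 × 80.8 = 6883.352 N; 80.8 has 3 s.f., so the result keeps min(4, 3) = 3 s.f.
Rounded to 3 significant figures: 6.88 × 10³ N.

6.88 × 10³ N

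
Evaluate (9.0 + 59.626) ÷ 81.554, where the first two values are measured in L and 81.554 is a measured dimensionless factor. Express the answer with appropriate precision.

8.41 × 10^-1 L

9.0 L + 59.626 L = 68.626 L; the sum is limited to 1 decimal place (3 s.f.).
Carrying full precision, 68.626 ÷ 81.554 = 0.841479265272… L; 81.554 has 5 s.f., so the result keeps min(3, 5) = 3 s.f.
Rounded to 3 significant figures: 8.41 × 10^-1 L.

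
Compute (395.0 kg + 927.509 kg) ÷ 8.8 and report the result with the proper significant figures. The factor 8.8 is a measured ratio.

1.5 × 10^2 kg

395.0 kg + 927.509 kg = 1322.509 kg; the sum is limited to 1 decimal place (5 s.f.).
Carrying full precision, 1322.509 ÷ 8.8 = 150.285113636… kg; 8.8 has 2 s.f., so the result keeps min(5, 2) = 2 s.f.
Rounded to 2 significant figures: 1.5 × 10^2 kg.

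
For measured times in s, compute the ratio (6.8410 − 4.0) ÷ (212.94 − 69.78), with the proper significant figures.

0.020

6.8410 − 4.0 = 2.8410, limited to 1 d.p. → 2 s.f.; 212.94 − 69.78 = 143.16, limited to 2 d.p. → 5 s.f.
Carrying full precision, 2.8410 ÷ 143.16 = 0.019844928751…; keep min(2, 5) = 2 s.f.
Rounded to 2 significant figures: 0.020.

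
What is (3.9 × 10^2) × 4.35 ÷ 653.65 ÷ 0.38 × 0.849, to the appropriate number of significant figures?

5.8

(3.9 × 10^2) × 4.35 ÷ 653.65 ÷ 0.38 × 0.849 = 5.79872738911…
Multiplication/division keeps the fewest significant figures: 3.9 × 10^2 → 2 s.f., 4.35 → 3 s.f., 653.65 → 5 s.f., 0.38 → 2 s.f., 0.849 → 3 s.f.; limit is 2.
Rounded to 2 significant figures: 5.8.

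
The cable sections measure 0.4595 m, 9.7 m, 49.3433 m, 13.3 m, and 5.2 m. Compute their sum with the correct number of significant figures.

78.0 m

0.4595 m + 9.7 m + 49.3433 m + 13.3 m + 5.2 m = 78.0028 m.
Addition/subtraction keeps the fewest decimal places: 0.4595 → 4 decimal places, 9.7 → 1 decimal place, 49.3433 → 4 decimal places, 13.3 → 1 decimal place, 5.2 → 1 decimal place; limit is 1.
Rounded to 1 decimal place: 78.0 m.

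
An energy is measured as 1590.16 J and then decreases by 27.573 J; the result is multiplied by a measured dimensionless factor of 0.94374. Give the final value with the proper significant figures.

1474.7 J

1590.16 J − 27.573 J = 1562.587 J; the difference is limited to 2 decimal places (6 s.f.).
Carrying full precision, 1562.587 × 0.94374 = 1474.67585538 J; 0.94374 has 5 s.f., so the result keeps min(6, 5) = 5 s.f.
Rounded to 5 significant figures: 1474.7 J.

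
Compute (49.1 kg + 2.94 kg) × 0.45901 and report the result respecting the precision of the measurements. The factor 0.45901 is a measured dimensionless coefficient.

49.1 kg + 2.94 kg = 52.04 kg; the sum is limited to 1 decimal place (3 s.f.).
Carrying full precision, 52.04 × 0.45901 = 23.8868804 kg; 0.45901 has 5 s.f., so the result keeps min(3, 5) = 3 s.f.
Rounded to 3 significant figures: 23.9 kg.

23.9 kg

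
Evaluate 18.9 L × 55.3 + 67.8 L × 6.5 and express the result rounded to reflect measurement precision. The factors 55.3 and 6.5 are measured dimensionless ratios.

1.49 × 10^3 L

18.9 × 55.3 = 1045.17 → 1.05 × 10^3 L (3 s.f., last digit at the 10^1 place).
67.8 × 6.5 = 440.7 → 4.4 × 10^2 L (2 s.f., last digit at the 10^1 place).
Sum: 1485.87 L; keep the coarser place, 10^1.
Result: 1.49 × 10^3 L.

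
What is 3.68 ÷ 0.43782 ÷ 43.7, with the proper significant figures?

0.192

3.68 ÷ 0.43782 ÷ 43.7 = 0.192340519656…
Multiplication/division keeps the fewest significant figures: 3.68 → 3 s.f., 0.43782 → 5 s.f., 43.7 → 3 s.f.; limit is 3.
Rounded to 3 significant figures: 0.192.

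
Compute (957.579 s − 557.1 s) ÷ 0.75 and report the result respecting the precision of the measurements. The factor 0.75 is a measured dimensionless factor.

5.3 × 10² s

957.579 s − 557.1 s = 400.479 s; the difference is limited to 1 decimal place (4 s.f.).
Carrying full precision, 400.479 ÷ 0.75 = 533.972 s; 0.75 has 2 s.f., so the result keeps min(4, 2) = 2 s.f.
Rounded to 2 significant figures: 5.3 × 10² s.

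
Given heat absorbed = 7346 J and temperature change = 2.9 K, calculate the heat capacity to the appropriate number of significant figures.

2.5 × 10^3 J/K

heat capacity = 7346 J ÷ 2.9 K = 2533.10344828… J/K.
7346 has 4 significant figures; 2.9 has 2.
Division/multiplication keeps the fewest: 2 significant figures.
Rounded: 2.5 × 10^3 J/K.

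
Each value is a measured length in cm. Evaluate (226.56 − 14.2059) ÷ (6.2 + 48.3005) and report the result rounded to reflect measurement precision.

226.56 − 14.2059 = 212.3541, limited to 2 d.p. → 5 s.f.; 6.2 + 48.3005 = 54.5005, limited to 1 d.p. → 3 s.f.
Carrying full precision, 212.3541 ÷ 54.5005 = 3.89636975808…; keep min(5, 3) = 3 s.f.
Rounded to 3 significant figures: 3.90.

3.90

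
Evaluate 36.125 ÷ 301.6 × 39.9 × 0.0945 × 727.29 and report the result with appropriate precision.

36.125 ÷ 301.6 × 39.9 × 0.0945 × 727.29 = 328.464802903…
Multiplication/division keeps the fewest significant figures: 36.125 → 5 s.f., 301.6 → 4 s.f., 39.9 → 3 s.f., 0.0945 → 3 s.f., 727.29 → 5 s.f.; limit is 3.
Rounded to 3 significant figures: 328.

328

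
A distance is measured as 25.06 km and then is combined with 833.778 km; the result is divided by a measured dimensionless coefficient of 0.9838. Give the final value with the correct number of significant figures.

25.06 km + 833.778 km = 858.838 km; the sum is limited to 2 decimal places (5 s.f.).
Carrying full precision, 858.838 ÷ 0.9838 = 872.980280545… km; 0.9838 has 4 s.f., so the result keeps min(5, 4) = 4 s.f.
Rounded to 4 significant figures: 873.0 km.

873.0 km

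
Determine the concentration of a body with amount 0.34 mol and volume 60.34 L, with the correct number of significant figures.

5.6 × 10⁻³ mol/L

concentration = 0.34 mol ÷ 60.34 L = 0.00563473649321… mol/L.
0.34 has 2 significant figures; 60.34 has 4.
Division/multiplication keeps the fewest: 2 significant figures.
Rounded: 5.6 × 10⁻³ mol/L.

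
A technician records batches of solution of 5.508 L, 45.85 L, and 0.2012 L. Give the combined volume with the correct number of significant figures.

51.56 L

5.508 L + 45.85 L + 0.2012 L = 51.5592 L.
Addition/subtraction keeps the fewest decimal places: 5.508 → 3 decimal places, 45.85 → 2 decimal places, 0.2012 → 4 decimal places; limit is 2.
Rounded to 2 decimal places: 51.56 L.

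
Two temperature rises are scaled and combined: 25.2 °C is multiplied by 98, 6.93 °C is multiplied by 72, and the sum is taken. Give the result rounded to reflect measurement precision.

25.2 × 98 = 2469.6 → 2.5 × 10^3 °C (2 s.f., last digit at the 10^2 place).
6.93 × 72 = 498.96 → 5.0 × 10^2 °C (2 s.f., last digit at the 10^1 place).
Sum: 2968.56 °C; keep the coarser place, 10^2.
Result: 3.0 × 10^3 °C.

3.0 × 10^3 °C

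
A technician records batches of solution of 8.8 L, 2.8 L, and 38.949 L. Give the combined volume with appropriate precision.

50.5 L

8.8 L + 2.8 L + 38.949 L = 50.549 L.
Addition/subtraction keeps the fewest decimal places: 8.8 → 1 decimal place, 2.8 → 1 decimal place, 38.949 → 3 decimal places; limit is 1.
Rounded to 1 decimal place: 50.5 L.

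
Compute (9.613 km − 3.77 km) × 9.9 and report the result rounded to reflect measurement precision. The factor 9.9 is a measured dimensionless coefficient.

58 km

9.613 km − 3.77 km = 5.843 km; the difference is limited to 2 decimal places (3 s.f.).
Carrying full precision, 5.843 × 9.9 = 57.8457 km; 9.9 has 2 s.f., so the result keeps min(3, 2) = 2 s.f.
Rounded to 2 significant figures: 58 km.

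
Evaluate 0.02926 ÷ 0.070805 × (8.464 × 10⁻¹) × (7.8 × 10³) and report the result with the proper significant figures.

2.7 × 10³

0.02926 ÷ 0.070805 × (8.464 × 10⁻¹) × (7.8 × 10³) = 2728.2279387…
Multiplication/division keeps the fewest significant figures: 0.02926 → 4 s.f., 0.070805 → 5 s.f., 8.464 × 10⁻¹ → 4 s.f., 7.8 × 10³ → 2 s.f.; limit is 2.
Rounded to 2 significant figures: 2.7 × 10³.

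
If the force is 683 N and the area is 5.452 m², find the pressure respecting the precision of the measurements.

125 Pa

pressure = 683 N ÷ 5.452 m² = 125.275128393… Pa.
683 has 3 significant figures; 5.452 has 4.
Division/multiplication keeps the fewest: 3 significant figures.
Rounded: 125 Pa.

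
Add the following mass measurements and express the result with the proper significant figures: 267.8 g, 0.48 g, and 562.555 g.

267.8 g + 0.48 g + 562.555 g = 830.835 g.
Addition/subtraction keeps the fewest decimal places: 267.8 → 1 decimal place, 0.48 → 2 decimal places, 562.555 → 3 decimal places; limit is 1.
Rounded to 1 decimal place: 8.308 × 10² g.

8.308 × 10² g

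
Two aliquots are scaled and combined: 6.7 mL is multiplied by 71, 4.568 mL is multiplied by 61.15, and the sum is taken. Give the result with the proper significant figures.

6.7 × 71 = 475.7 → 4.8 × 10^2 mL (2 s.f., last digit at the 10^1 place).
4.568 × 61.15 = 279.3332 → 279.3 mL (4 s.f., last digit at the 10^-1 place).
Sum: 755.0332 mL; keep the coarser place, 10^1.
Result: 7.6 × 10^2 mL.

7.6 × 10^2 mL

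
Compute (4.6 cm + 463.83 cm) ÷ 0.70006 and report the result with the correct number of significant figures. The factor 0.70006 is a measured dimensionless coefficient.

4.6 cm + 463.83 cm = 468.43 cm; the sum is limited to 1 decimal place (4 s.f.).
Carrying full precision, 468.43 ÷ 0.70006 = 669.128360426… cm; 0.70006 has 5 s.f., so the result keeps min(4, 5) = 4 s.f.
Rounded to 4 significant figures: 669.1 cm.

669.1 cm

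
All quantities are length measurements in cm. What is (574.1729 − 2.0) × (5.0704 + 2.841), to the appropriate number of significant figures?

574.1729 − 2.0 = 572.1729, limited to 1 d.p. → 4 s.f.; 5.0704 + 2.841 = 7.9114, limited to 3 d.p. → 4 s.f.
Carrying full precision, 572.1729 × 7.9114 = 4526.68868106; keep min(4, 4) = 4 s.f.
Rounded to 4 significant figures: 4527 cm².

4527 cm²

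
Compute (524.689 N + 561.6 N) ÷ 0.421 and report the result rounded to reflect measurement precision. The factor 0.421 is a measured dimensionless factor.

2.58 × 10³ N

524.689 N + 561.6 N = 1086.289 N; the sum is limited to 1 decimal place (5 s.f.).
Carrying full precision, 1086.289 ÷ 0.421 = 2580.25890736… N; 0.421 has 3 s.f., so the result keeps min(5, 3) = 3 s.f.
Rounded to 3 significant figures: 2.58 × 10³ N.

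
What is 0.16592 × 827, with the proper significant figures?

137

0.16592 × 827 = 137.21584
Multiplication/division keeps the fewest significant figures: 0.16592 → 5 s.f., 827 → 3 s.f.; limit is 3.
Rounded to 3 significant figures: 137.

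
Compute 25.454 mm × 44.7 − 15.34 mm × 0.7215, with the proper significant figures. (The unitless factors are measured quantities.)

25.454 × 44.7 = 1137.7938 → 1.14 × 10³ mm (3 s.f., last digit at the 10^1 place).
15.34 × 0.7215 = 11.06781 → 11.07 mm (4 s.f., last digit at the 10^-2 place).
Difference: 1126.72599 mm; keep the coarser place, 10^1.
Result: 1.13 × 10³ mm.

1.13 × 10³ mm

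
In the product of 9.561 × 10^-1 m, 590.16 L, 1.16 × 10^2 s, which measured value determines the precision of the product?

1.16 × 10^2 s

9.561 × 10^-1 m → 4 s.f.; 590.16 L → 5 s.f.; 1.16 × 10^2 s → 3 s.f.
The fewest is 3 significant figures, from 1.16 × 10^2 s.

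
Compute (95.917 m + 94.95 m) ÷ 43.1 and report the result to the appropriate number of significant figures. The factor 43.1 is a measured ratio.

4.43 m

95.917 m + 94.95 m = 190.867 m; the sum is limited to 2 decimal places (5 s.f.).
Carrying full precision, 190.867 ÷ 43.1 = 4.42846867749… m; 43.1 has 3 s.f., so the result keeps min(5, 3) = 3 s.f.
Rounded to 3 significant figures: 4.43 m.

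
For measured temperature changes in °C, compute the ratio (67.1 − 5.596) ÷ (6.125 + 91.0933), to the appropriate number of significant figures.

67.1 − 5.596 = 61.504, limited to 1 d.p. → 3 s.f.; 6.125 + 91.0933 = 97.2183, limited to 3 d.p. → 5 s.f.
Carrying full precision, 61.504 ÷ 97.2183 = 0.632638093857…; keep min(3, 5) = 3 s.f.
Rounded to 3 significant figures: 0.633.

0.633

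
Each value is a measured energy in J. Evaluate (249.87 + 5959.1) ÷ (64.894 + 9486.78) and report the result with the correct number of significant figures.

249.87 + 5959.1 = 6208.97, limited to 1 d.p. → 5 s.f.; 64.894 + 9486.78 = 9551.674, limited to 2 d.p. → 6 s.f.
Carrying full precision, 6208.97 ÷ 9551.674 = 0.65003998252…; keep min(5, 6) = 5 s.f.
Rounded to 5 significant figures: 0.65004.

0.65004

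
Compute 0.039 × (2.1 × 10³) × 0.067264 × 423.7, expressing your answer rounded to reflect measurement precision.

2.3 × 10³

0.039 × (2.1 × 10³) × 0.067264 × 423.7 = 2334.13008192
Multiplication/division keeps the fewest significant figures: 0.039 → 2 s.f., 2.1 × 10³ → 2 s.f., 0.067264 → 5 s.f., 423.7 → 4 s.f.; limit is 2.
Rounded to 2 significant figures: 2.3 × 10³.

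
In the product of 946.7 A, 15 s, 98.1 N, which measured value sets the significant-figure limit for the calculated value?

15 s

946.7 A → 4 s.f.; 15 s → 2 s.f.; 98.1 N → 3 s.f.
The fewest is 2 significant figures, from 15 s.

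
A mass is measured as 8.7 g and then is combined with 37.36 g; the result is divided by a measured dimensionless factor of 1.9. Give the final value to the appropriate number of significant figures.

24 g

8.7 g + 37.36 g = 46.06 g; the sum is limited to 1 decimal place (3 s.f.).
Carrying full precision, 46.06 ÷ 1.9 = 24.2421052632… g; 1.9 has 2 s.f., so the result keeps min(3, 2) = 2 s.f.
Rounded to 2 significant figures: 24 g.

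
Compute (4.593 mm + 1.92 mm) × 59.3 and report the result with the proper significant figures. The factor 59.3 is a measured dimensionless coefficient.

386 mm

4.593 mm + 1.92 mm = 6.513 mm; the sum is limited to 2 decimal places (3 s.f.).
Carrying full precision, 6.513 × 59.3 = 386.2209 mm; 59.3 has 3 s.f., so the result keeps min(3, 3) = 3 s.f.
Rounded to 3 significant figures: 386 mm.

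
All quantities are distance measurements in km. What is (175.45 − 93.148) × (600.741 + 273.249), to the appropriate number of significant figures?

7.193 × 10⁴ km²

175.45 − 93.148 = 82.302, limited to 2 d.p. → 4 s.f.; 600.741 + 273.249 = 873.990, limited to 3 d.p. → 6 s.f.
Carrying full precision, 82.302 × 873.990 = 71931.12498; keep min(4, 6) = 4 s.f.
Rounded to 4 significant figures: 7.193 × 10⁴ km².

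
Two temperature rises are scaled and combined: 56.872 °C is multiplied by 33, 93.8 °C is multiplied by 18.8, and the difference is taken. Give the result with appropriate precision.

56.872 × 33 = 1876.776 → 1.9 × 10³ °C (2 s.f., last digit at the 10^2 place).
93.8 × 18.8 = 1763.44 → 1.76 × 10³ °C (3 s.f., last digit at the 10^1 place).
Difference: 113.336 °C; keep the coarser place, 10^2.
Result: 1 × 10² °C.

1 × 10² °C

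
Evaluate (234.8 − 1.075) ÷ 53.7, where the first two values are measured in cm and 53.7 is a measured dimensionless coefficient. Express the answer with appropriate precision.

234.8 cm − 1.075 cm = 233.725 cm; the difference is limited to 1 decimal place (4 s.f.).
Carrying full precision, 233.725 ÷ 53.7 = 4.35242085661… cm; 53.7 has 3 s.f., so the result keeps min(4, 3) = 3 s.f.
Rounded to 3 significant figures: 4.35 cm.

4.35 cm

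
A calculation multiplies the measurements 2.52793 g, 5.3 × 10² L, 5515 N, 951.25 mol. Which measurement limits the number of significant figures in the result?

5.3 × 10² L

2.52793 g → 6 s.f.; 5.3 × 10² L → 2 s.f.; 5515 N → 4 s.f.; 951.25 mol → 5 s.f.
The fewest is 2 significant figures, from 5.3 × 10² L.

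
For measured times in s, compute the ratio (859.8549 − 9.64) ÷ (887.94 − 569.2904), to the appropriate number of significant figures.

2.6682

859.8549 − 9.64 = 850.2149, limited to 2 d.p. → 5 s.f.; 887.94 − 569.2904 = 318.6496, limited to 2 d.p. → 5 s.f.
Carrying full precision, 850.2149 ÷ 318.6496 = 2.66818128753…; keep min(5, 5) = 5 s.f.
Rounded to 5 significant figures: 2.6682.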